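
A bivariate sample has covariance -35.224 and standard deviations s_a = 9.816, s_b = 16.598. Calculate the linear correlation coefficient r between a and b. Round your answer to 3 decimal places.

-0.216

r = Cov(a,b) / (s_a · s_b) = -35.224 / (9.816 × 16.598)
  = -35.224 / 162.9260 ≈ -0.216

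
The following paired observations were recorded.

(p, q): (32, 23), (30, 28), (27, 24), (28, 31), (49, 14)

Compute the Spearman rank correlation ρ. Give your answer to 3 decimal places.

Rank p: 4, 3, 1, 2, 5
Rank q: 2, 4, 3, 5, 1
d = rank(p) − rank(q): 2, -1, -2, -3, 4; Σd² = 34
ρ = 1 − 6Σd² / [n(n²−1)] = 1 − 6×34 / (5×24) = 1 − 204/120 ≈ -0.700

-0.700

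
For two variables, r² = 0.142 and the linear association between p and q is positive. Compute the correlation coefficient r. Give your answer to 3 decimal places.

0.377

|r| = √0.142 = 0.377
The association is positive, so r = 0.377.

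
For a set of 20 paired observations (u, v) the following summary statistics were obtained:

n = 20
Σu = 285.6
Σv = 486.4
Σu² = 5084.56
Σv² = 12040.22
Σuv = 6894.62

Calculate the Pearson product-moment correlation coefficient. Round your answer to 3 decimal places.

-0.111

r = (nΣuv − ΣuΣv) / √[(nΣu² − (Σu)²)(nΣv² − (Σv)²)]
Numerator: 20×6894.62 − 285.6×486.4 = -1023.44
Denominator: √[(101691.2 − 81567.36)(240804.4 − 236584.96)] = √[20123.84 × 4219.44] = 9214.7347
r = -1023.44 / 9214.7347 ≈ -0.111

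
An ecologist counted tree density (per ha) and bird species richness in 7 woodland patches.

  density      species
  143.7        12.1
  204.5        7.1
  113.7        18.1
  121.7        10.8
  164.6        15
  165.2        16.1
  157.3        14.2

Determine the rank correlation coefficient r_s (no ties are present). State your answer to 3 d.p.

-0.286

Rank density: 3, 7, 1, 2, 5, 6, 4
Rank species: 3, 1, 7, 2, 5, 6, 4
d = rank(density) − rank(species): 0, 6, -6, 0, 0, 0, 0; Σd² = 72
ρ = 1 − 6Σd² / [n(n²−1)] = 1 − 6×72 / (7×48) = 1 − 432/336 ≈ -0.286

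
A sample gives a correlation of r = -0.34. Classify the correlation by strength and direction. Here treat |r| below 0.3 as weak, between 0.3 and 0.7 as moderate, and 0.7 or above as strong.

r = -0.34 < 0 so the relationship is negative.
|r| = 0.34, which falls in the moderate range.

moderate negative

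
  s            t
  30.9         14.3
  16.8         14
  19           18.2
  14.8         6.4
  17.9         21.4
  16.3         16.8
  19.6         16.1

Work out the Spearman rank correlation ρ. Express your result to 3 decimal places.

Rank s: 7, 3, 5, 1, 4, 2, 6
Rank t: 3, 2, 6, 1, 7, 5, 4
d = rank(s) − rank(t): 4, 1, -1, 0, -3, -3, 2; Σd² = 40
ρ = 1 − 6Σd² / [n(n²−1)] = 1 − 6×40 / (7×48) = 1 − 240/336 ≈ 0.286

0.286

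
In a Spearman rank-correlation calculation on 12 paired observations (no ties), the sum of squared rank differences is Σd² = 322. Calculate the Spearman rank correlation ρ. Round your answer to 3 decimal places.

-0.126

ρ = 1 − 6Σd² / [n(n²−1)] = 1 − 6×322 / (12×143)
  = 1 − 1932/1716 = 1 − 1.1259 ≈ -0.126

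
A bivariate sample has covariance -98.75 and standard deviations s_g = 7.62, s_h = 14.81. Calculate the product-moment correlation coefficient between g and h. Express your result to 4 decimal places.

r = Cov(g,h) / (s_g · s_h) = -98.75 / (7.62 × 14.81)
  = -98.75 / 112.8522 ≈ -0.8750

-0.8750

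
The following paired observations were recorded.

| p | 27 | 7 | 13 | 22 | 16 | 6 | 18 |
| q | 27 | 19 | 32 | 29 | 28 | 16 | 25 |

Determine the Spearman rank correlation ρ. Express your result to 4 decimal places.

0.4643

Rank p: 7, 2, 3, 6, 4, 1, 5
Rank q: 4, 2, 7, 6, 5, 1, 3
d = rank(p) − rank(q): 3, 0, -4, 0, -1, 0, 2; Σd² = 30
ρ = 1 − 6Σd² / [n(n²−1)] = 1 − 6×30 / (7×48) = 1 − 180/336 ≈ 0.4643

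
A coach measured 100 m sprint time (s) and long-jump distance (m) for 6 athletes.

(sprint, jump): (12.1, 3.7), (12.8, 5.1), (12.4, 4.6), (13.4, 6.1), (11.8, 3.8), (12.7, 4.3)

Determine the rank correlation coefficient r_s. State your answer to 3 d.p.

Rank sprint: 2, 5, 3, 6, 1, 4
Rank jump: 1, 5, 4, 6, 2, 3
d = rank(sprint) − rank(jump): 1, 0, -1, 0, -1, 1; Σd² = 4
ρ = 1 − 6Σd² / [n(n²−1)] = 1 − 6×4 / (6×35) = 1 − 24/210 ≈ 0.886

0.886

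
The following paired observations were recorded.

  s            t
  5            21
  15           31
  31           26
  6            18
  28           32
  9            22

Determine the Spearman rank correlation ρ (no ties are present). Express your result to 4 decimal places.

0.7714

Rank s: 1, 4, 6, 2, 5, 3
Rank t: 2, 5, 4, 1, 6, 3
d = rank(s) − rank(t): -1, -1, 2, 1, -1, 0; Σd² = 8
ρ = 1 − 6Σd² / [n(n²−1)] = 1 − 6×8 / (6×35) = 1 − 48/210 ≈ 0.7714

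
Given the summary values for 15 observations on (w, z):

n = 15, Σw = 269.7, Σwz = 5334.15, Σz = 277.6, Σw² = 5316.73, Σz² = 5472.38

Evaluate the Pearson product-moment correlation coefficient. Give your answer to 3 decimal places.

r = (nΣwz − ΣwΣz) / √[(nΣw² − (Σw)²)(nΣz² − (Σz)²)]
Numerator: 15×5334.15 − 269.7×277.6 = 5143.53
Denominator: √[(79750.95 − 72738.09)(82085.7 − 77061.76)] = √[7012.86 × 5023.94] = 5935.6708
r = 5143.53 / 5935.6708 ≈ 0.867

0.867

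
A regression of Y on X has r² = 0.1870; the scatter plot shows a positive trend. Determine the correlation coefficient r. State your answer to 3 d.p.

0.432

|r| = √0.1870 = 0.432
The association is positive, so r = 0.432.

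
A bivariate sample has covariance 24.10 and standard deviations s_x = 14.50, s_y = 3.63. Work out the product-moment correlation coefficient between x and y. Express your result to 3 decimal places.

0.458

r = Cov(x,y) / (s_x · s_y) = 24.10 / (14.50 × 3.63)
  = 24.10 / 52.6350 ≈ 0.458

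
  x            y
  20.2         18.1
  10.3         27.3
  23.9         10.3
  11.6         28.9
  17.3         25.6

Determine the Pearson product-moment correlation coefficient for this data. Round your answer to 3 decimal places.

-0.927

n = 5, Σx = 83.3, Σy = 110.2, Σx² = 1519.19, Σy² = 2669.56, Σxy = 1671.1
nΣxy − ΣxΣy = 8355.5 − 9179.66 = -824.16
nΣx² − (Σx)² = 7595.95 − 6938.89 = 657.06; nΣy² − (Σy)² = 13347.8 − 12144.04 = 1203.76
r = -824.16 / √(657.06 × 1203.76) = -824.16 / 889.3495 ≈ -0.927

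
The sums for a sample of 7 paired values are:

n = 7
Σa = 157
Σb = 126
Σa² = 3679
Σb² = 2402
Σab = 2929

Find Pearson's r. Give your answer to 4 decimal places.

0.7085

r = (nΣab − ΣaΣb) / √[(nΣa² − (Σa)²)(nΣb² − (Σb)²)]
Numerator: 7×2929 − 157×126 = 721
Denominator: √[(25753 − 24649)(16814 − 15876)] = √[1104 × 938] = 1017.6208
r = 721 / 1017.6208 ≈ 0.7085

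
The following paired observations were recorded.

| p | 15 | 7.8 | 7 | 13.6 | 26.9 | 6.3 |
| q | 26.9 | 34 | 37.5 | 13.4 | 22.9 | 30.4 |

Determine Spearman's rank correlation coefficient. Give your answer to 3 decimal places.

Rank p: 5, 3, 2, 4, 6, 1
Rank q: 3, 5, 6, 1, 2, 4
d = rank(p) − rank(q): 2, -2, -4, 3, 4, -3; Σd² = 58
ρ = 1 − 6Σd² / [n(n²−1)] = 1 − 6×58 / (6×35) = 1 − 348/210 ≈ -0.657

-0.657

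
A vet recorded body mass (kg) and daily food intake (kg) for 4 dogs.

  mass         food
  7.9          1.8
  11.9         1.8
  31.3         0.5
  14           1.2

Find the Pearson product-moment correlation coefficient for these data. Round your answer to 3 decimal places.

-0.948

n = 4, Σx = 65.1, Σy = 5.3, Σx² = 1379.71, Σy² = 8.17, Σxy = 68.09
nΣxy − ΣxΣy = 272.36 − 345.03 = -72.67
nΣx² − (Σx)² = 5518.84 − 4238.01 = 1280.83; nΣy² − (Σy)² = 32.68 − 28.09 = 4.59
r = -72.67 / √(1280.83 × 4.59) = -72.67 / 76.6747 ≈ -0.948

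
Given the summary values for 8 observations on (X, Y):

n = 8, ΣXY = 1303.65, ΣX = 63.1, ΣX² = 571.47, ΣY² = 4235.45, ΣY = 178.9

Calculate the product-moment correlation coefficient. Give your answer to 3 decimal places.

-0.816

r = (nΣXY − ΣXΣY) / √[(nΣX² − (ΣX)²)(nΣY² − (ΣY)²)]
Numerator: 8×1303.65 − 63.1×178.9 = -859.39
Denominator: √[(4571.76 − 3981.61)(33883.6 − 32005.21)] = √[590.15 × 1878.39] = 1052.8684
r = -859.39 / 1052.8684 ≈ -0.816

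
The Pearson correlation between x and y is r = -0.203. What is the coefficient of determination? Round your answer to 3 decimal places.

0.041

r² = (-0.203)² = 0.041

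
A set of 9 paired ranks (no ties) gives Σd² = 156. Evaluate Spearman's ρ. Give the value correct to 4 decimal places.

-0.3000

ρ = 1 − 6Σd² / [n(n²−1)] = 1 − 6×156 / (9×80)
  = 1 − 936/720 = 1 − 1.30000 ≈ -0.3000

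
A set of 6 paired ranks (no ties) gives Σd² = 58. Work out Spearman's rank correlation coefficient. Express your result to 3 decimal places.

ρ = 1 − 6Σd² / [n(n²−1)] = 1 − 6×58 / (6×35)
  = 1 − 348/210 = 1 − 1.6571 ≈ -0.657

-0.657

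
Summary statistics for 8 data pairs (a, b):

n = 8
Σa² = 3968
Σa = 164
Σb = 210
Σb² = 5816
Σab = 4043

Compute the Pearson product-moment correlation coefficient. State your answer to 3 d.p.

-0.611

r = (nΣab − ΣaΣb) / √[(nΣa² − (Σa)²)(nΣb² − (Σb)²)]
Numerator: 8×4043 − 164×210 = -2096
Denominator: √[(31744 − 26896)(46528 − 44100)] = √[4848 × 2428] = 3430.8809
r = -2096 / 3430.8809 ≈ -0.611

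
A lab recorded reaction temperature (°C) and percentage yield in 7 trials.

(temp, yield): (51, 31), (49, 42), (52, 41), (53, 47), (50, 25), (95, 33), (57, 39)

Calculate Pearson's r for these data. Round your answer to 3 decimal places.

-0.176

n = 7, Σx = 407, Σy = 258, Σx² = 25289, Σy² = 9850, Σxy = 14870
nΣxy − ΣxΣy = 104090 − 105006 = -916
nΣx² − (Σx)² = 177023 − 165649 = 11374; nΣy² − (Σy)² = 68950 − 66564 = 2386
r = -916 / √(11374 × 2386) = -916 / 5209.4495 ≈ -0.176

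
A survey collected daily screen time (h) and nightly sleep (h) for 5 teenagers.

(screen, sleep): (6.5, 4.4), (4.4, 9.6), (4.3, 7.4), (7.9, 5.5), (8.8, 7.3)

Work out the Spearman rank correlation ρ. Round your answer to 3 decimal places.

-0.500

Rank screen: 3, 2, 1, 4, 5
Rank sleep: 1, 5, 4, 2, 3
d = rank(screen) − rank(sleep): 2, -3, -3, 2, 2; Σd² = 30
ρ = 1 − 6Σd² / [n(n²−1)] = 1 − 6×30 / (5×24) = 1 − 180/120 ≈ -0.500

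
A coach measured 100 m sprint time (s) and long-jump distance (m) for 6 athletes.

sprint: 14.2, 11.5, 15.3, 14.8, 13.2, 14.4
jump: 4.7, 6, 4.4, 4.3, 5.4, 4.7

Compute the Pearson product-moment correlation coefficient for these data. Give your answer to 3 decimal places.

-0.979

n = 6, Σx = 83.4, Σy = 29.5, Σx² = 1168.62, Σy² = 147.19, Σxy = 405.66
nΣxy − ΣxΣy = 2433.96 − 2460.3 = -26.34
nΣx² − (Σx)² = 7011.72 − 6955.56 = 56.16; nΣy² − (Σy)² = 883.14 − 870.25 = 12.89
r = -26.34 / √(56.16 × 12.89) = -26.34 / 26.9054 ≈ -0.979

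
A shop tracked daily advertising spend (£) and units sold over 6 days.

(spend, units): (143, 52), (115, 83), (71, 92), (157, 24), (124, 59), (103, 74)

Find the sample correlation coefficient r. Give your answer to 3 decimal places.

-0.915

n = 6, Σx = 713, Σy = 384, Σx² = 89349, Σy² = 27590, Σxy = 42219
nΣxy − ΣxΣy = 253314 − 273792 = -20478
nΣx² − (Σx)² = 536094 − 508369 = 27725; nΣy² − (Σy)² = 165540 − 147456 = 18084
r = -20478 / √(27725 × 18084) = -20478 / 22391.4917 ≈ -0.915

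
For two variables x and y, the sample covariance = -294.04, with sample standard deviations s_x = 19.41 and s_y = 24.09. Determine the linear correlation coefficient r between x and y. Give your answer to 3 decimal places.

r = Cov(x,y) / (s_x · s_y) = -294.04 / (19.41 × 24.09)
  = -294.04 / 467.5869 ≈ -0.629

-0.629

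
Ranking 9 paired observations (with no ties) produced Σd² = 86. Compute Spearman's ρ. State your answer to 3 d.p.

ρ = 1 − 6Σd² / [n(n²−1)] = 1 − 6×86 / (9×80)
  = 1 − 516/720 = 1 − 0.7167 ≈ 0.283

0.283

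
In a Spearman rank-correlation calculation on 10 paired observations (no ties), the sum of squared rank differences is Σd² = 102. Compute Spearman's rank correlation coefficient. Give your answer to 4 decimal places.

ρ = 1 − 6Σd² / [n(n²−1)] = 1 − 6×102 / (10×99)
  = 1 − 612/990 = 1 − 0.61818 ≈ 0.3818

0.3818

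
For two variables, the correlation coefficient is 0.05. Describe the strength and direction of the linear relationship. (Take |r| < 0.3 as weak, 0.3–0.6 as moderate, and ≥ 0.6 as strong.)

r = 0.05 > 0 so the relationship is positive.
|r| = 0.05, which falls in the weak range.

weak positive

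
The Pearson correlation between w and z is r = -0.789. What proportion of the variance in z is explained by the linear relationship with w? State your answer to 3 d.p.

0.623

r² = (-0.789)² = 0.623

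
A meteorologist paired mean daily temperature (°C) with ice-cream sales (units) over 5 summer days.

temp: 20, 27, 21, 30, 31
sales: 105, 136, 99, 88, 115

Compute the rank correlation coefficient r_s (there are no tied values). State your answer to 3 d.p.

0.100

Rank temp: 1, 3, 2, 4, 5
Rank sales: 3, 5, 2, 1, 4
d = rank(temp) − rank(sales): -2, -2, 0, 3, 1; Σd² = 18
ρ = 1 − 6Σd² / [n(n²−1)] = 1 − 6×18 / (5×24) = 1 − 108/120 ≈ 0.100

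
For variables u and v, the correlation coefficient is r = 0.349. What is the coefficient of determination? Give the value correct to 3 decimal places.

r² = (0.349)² = 0.122

0.122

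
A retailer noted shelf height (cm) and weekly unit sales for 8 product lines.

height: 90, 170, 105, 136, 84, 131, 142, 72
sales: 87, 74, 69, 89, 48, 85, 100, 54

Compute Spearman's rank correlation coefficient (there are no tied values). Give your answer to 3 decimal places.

Rank height: 3, 8, 4, 6, 2, 5, 7, 1
Rank sales: 6, 4, 3, 7, 1, 5, 8, 2
d = rank(height) − rank(sales): -3, 4, 1, -1, 1, 0, -1, -1; Σd² = 30
ρ = 1 − 6Σd² / [n(n²−1)] = 1 − 6×30 / (8×63) = 1 − 180/504 ≈ 0.643

0.643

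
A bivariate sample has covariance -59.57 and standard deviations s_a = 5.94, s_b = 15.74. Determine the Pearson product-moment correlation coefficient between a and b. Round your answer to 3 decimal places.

r = Cov(a,b) / (s_a · s_b) = -59.57 / (5.94 × 15.74)
  = -59.57 / 93.4956 ≈ -0.637

-0.637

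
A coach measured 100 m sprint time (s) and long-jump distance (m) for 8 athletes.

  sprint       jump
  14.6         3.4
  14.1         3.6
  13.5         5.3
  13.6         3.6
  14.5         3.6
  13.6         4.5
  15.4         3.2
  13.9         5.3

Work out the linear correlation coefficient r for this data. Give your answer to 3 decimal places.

-0.672

n = 8, Σx = 113.2, Σy = 32.5, Σx² = 1604.76, Σy² = 137.11, Σxy = 457.26
nΣxy − ΣxΣy = 3658.08 − 3679 = -20.92
nΣx² − (Σx)² = 12838.08 − 12814.24 = 23.84; nΣy² − (Σy)² = 1096.88 − 1056.25 = 40.63
r = -20.92 / √(23.84 × 40.63) = -20.92 / 31.1226 ≈ -0.672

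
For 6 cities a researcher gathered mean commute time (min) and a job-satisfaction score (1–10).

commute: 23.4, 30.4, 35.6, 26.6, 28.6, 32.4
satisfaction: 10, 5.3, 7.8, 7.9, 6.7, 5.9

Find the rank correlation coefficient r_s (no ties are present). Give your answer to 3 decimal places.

Rank commute: 1, 4, 6, 2, 3, 5
Rank satisfaction: 6, 1, 4, 5, 3, 2
d = rank(commute) − rank(satisfaction): -5, 3, 2, -3, 0, 3; Σd² = 56
ρ = 1 − 6Σd² / [n(n²−1)] = 1 − 6×56 / (6×35) = 1 − 336/210 ≈ -0.600

-0.600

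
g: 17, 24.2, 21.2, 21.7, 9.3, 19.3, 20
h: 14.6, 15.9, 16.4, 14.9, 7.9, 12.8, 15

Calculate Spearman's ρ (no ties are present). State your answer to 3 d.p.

0.786

Rank g: 2, 7, 5, 6, 1, 3, 4
Rank h: 3, 6, 7, 4, 1, 2, 5
d = rank(g) − rank(h): -1, 1, -2, 2, 0, 1, -1; Σd² = 12
ρ = 1 − 6Σd² / [n(n²−1)] = 1 − 6×12 / (7×48) = 1 − 72/336 ≈ 0.786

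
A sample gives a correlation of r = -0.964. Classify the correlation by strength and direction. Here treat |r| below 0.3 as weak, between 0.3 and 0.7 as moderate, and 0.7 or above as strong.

strong negative

r = -0.964 < 0 so the relationship is negative.
|r| = 0.964, which falls in the strong range.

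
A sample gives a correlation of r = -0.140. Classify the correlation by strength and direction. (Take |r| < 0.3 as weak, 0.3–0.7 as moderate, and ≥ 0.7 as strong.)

weak negative

r = -0.140 < 0 so the relationship is negative.
|r| = 0.140, which falls in the weak range.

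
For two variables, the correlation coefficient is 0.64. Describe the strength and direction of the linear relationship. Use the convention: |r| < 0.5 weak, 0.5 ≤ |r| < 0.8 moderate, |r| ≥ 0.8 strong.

r = 0.64 > 0 so the relationship is positive.
|r| = 0.64, which falls in the moderate range.

moderate positive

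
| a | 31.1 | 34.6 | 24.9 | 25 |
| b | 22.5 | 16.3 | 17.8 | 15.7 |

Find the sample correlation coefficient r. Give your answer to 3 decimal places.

0.226

n = 4, Σa = 115.6, Σb = 72.3, Σa² = 3409.38, Σb² = 1335.27, Σab = 2099.45
nΣab − ΣaΣb = 8397.8 − 8357.88 = 39.92
nΣa² − (Σa)² = 13637.52 − 13363.36 = 274.16; nΣb² − (Σb)² = 5341.08 − 5227.29 = 113.79
r = 39.92 / √(274.16 × 113.79) = 39.92 / 176.6258 ≈ 0.226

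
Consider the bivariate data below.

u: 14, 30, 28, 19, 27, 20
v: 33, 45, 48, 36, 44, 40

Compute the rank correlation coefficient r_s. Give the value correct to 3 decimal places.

Rank u: 1, 6, 5, 2, 4, 3
Rank v: 1, 5, 6, 2, 4, 3
d = rank(u) − rank(v): 0, 1, -1, 0, 0, 0; Σd² = 2
ρ = 1 − 6Σd² / [n(n²−1)] = 1 − 6×2 / (6×35) = 1 − 12/210 ≈ 0.943

0.943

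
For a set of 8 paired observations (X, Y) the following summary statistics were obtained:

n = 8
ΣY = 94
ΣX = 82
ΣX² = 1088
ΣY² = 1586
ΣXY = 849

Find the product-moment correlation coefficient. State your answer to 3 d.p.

r = (nΣXY − ΣXΣY) / √[(nΣX² − (ΣX)²)(nΣY² − (ΣY)²)]
Numerator: 8×849 − 82×94 = -916
Denominator: √[(8704 − 6724)(12688 − 8836)] = √[1980 × 3852] = 2761.6951
r = -916 / 2761.6951 ≈ -0.332

-0.332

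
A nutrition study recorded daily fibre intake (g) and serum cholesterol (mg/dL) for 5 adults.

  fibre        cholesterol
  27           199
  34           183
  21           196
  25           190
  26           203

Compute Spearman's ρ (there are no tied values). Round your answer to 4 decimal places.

-0.2000

Rank fibre: 4, 5, 1, 2, 3
Rank cholesterol: 4, 1, 3, 2, 5
d = rank(fibre) − rank(cholesterol): 0, 4, -2, 0, -2; Σd² = 24
ρ = 1 − 6Σd² / [n(n²−1)] = 1 − 6×24 / (5×24) = 1 − 144/120 ≈ -0.2000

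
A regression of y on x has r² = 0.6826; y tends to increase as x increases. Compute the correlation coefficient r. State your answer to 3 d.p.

|r| = √0.6826 = 0.826
The association is positive, so r = 0.826.

0.826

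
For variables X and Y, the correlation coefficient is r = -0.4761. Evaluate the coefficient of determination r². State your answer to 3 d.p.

0.227

r² = (-0.4761)² = 0.227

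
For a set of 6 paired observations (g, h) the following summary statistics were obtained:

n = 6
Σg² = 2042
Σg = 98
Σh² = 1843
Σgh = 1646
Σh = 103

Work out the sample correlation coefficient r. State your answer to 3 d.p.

r = (nΣgh − ΣgΣh) / √[(nΣg² − (Σg)²)(nΣh² − (Σh)²)]
Numerator: 6×1646 − 98×103 = -218
Denominator: √[(12252 − 9604)(11058 − 10609)] = √[2648 × 449] = 1090.3908
r = -218 / 1090.3908 ≈ -0.200

-0.200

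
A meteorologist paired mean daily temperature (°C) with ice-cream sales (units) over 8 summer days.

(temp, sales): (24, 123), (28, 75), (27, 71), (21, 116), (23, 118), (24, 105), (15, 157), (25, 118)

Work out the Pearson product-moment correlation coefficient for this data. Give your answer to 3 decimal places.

n = 8, Σx = 187, Σy = 883, Σx² = 4485, Σy² = 102773, Σxy = 19944
nΣxy − ΣxΣy = 159552 − 165121 = -5569
nΣx² − (Σx)² = 35880 − 34969 = 911; nΣy² − (Σy)² = 822184 − 779689 = 42495
r = -5569 / √(911 × 42495) = -5569 / 6221.9728 ≈ -0.895

-0.895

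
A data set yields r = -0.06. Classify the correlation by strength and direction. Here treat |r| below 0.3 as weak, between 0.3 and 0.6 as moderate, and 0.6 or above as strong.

r = -0.06 < 0 so the relationship is negative.
|r| = 0.06, which falls in the weak range.

weak negative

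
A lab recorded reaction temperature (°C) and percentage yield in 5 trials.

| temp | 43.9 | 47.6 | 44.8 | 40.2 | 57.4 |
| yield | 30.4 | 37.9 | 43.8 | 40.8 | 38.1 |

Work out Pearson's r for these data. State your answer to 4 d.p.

-0.0544

n = 5, Σx = 233.9, Σy = 191, Σx² = 11110.81, Σy² = 7395.26, Σxy = 8927.94
nΣxy − ΣxΣy = 44639.7 − 44674.9 = -35.2
nΣx² − (Σx)² = 55554.05 − 54709.21 = 844.84; nΣy² − (Σy)² = 36976.3 − 36481 = 495.3
r = -35.2 / √(844.84 × 495.3) = -35.2 / 646.8765 ≈ -0.0544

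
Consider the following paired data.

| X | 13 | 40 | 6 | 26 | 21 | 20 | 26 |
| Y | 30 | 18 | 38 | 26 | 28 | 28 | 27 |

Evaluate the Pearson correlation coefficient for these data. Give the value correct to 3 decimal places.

-0.970

n = 7, ΣX = 152, ΣY = 195, ΣX² = 3998, ΣY² = 5641, ΣXY = 3864
nΣXY − ΣXΣY = 27048 − 29640 = -2592
nΣX² − (ΣX)² = 27986 − 23104 = 4882; nΣY² − (ΣY)² = 39487 − 38025 = 1462
r = -2592 / √(4882 × 1462) = -2592 / 2671.6070 ≈ -0.970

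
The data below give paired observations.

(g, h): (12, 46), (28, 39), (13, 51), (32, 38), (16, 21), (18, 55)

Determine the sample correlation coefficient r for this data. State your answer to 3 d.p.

-0.219

n = 6, Σg = 119, Σh = 250, Σg² = 2701, Σh² = 11148, Σgh = 4849
nΣgh − ΣgΣh = 29094 − 29750 = -656
nΣg² − (Σg)² = 16206 − 14161 = 2045; nΣh² − (Σh)² = 66888 − 62500 = 4388
r = -656 / √(2045 × 4388) = -656 / 2995.5734 ≈ -0.219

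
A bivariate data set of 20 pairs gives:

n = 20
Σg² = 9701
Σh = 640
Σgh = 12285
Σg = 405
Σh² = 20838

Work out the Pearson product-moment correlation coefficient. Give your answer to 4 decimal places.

r = (nΣgh − ΣgΣh) / √[(nΣg² − (Σg)²)(nΣh² − (Σh)²)]
Numerator: 20×12285 − 405×640 = -13500
Denominator: √[(194020 − 164025)(416760 − 409600)] = √[29995 × 7160] = 14654.8354
r = -13500 / 14654.8354 ≈ -0.9212

-0.9212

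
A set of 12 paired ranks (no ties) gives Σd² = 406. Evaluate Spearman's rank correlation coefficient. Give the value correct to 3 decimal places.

ρ = 1 − 6Σd² / [n(n²−1)] = 1 − 6×406 / (12×143)
  = 1 − 2436/1716 = 1 − 1.4196 ≈ -0.420

-0.420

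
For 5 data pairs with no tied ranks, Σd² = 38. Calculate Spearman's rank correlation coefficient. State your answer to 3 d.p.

-0.900

ρ = 1 − 6Σd² / [n(n²−1)] = 1 − 6×38 / (5×24)
  = 1 − 228/120 = 1 − 1.9000 ≈ -0.900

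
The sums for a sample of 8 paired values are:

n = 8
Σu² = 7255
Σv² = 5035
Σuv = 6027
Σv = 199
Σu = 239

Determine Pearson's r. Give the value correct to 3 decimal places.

r = (nΣuv − ΣuΣv) / √[(nΣu² − (Σu)²)(nΣv² − (Σv)²)]
Numerator: 8×6027 − 239×199 = 655
Denominator: √[(58040 − 57121)(40280 − 39601)] = √[919 × 679] = 789.9373
r = 655 / 789.9373 ≈ 0.829

0.829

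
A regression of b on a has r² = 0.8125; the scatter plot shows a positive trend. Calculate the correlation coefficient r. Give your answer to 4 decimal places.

0.9014

|r| = √0.8125 = 0.9014
The association is positive, so r = 0.9014.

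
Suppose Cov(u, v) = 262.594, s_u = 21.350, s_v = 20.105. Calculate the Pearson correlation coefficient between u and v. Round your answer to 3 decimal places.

0.612

r = Cov(u,v) / (s_u · s_v) = 262.594 / (21.350 × 20.105)
  = 262.594 / 429.2418 ≈ 0.612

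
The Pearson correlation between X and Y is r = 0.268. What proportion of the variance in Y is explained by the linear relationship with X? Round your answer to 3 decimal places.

0.072

r² = (0.268)² = 0.072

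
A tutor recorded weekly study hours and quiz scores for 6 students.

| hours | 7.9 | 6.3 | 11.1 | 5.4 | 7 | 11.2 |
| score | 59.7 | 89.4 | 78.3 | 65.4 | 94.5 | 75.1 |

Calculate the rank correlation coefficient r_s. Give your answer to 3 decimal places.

Rank hours: 4, 2, 5, 1, 3, 6
Rank score: 1, 5, 4, 2, 6, 3
d = rank(hours) − rank(score): 3, -3, 1, -1, -3, 3; Σd² = 38
ρ = 1 − 6Σd² / [n(n²−1)] = 1 − 6×38 / (6×35) = 1 − 228/210 ≈ -0.086

-0.086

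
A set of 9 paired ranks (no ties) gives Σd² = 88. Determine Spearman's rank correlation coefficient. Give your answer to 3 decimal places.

0.267

ρ = 1 − 6Σd² / [n(n²−1)] = 1 − 6×88 / (9×80)
  = 1 − 528/720 = 1 − 0.7333 ≈ 0.267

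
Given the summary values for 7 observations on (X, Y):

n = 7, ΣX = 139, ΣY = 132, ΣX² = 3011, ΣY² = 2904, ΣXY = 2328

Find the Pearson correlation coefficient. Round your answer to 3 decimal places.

-0.909

r = (nΣXY − ΣXΣY) / √[(nΣX² − (ΣX)²)(nΣY² − (ΣY)²)]
Numerator: 7×2328 − 139×132 = -2052
Denominator: √[(21077 − 19321)(20328 − 17424)] = √[1756 × 2904] = 2258.1904
r = -2052 / 2258.1904 ≈ -0.909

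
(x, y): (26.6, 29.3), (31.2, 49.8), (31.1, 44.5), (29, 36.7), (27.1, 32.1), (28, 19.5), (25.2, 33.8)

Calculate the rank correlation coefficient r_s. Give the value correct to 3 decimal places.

0.679

Rank x: 2, 7, 6, 5, 3, 4, 1
Rank y: 2, 7, 6, 5, 3, 1, 4
d = rank(x) − rank(y): 0, 0, 0, 0, 0, 3, -3; Σd² = 18
ρ = 1 − 6Σd² / [n(n²−1)] = 1 − 6×18 / (7×48) = 1 − 108/336 ≈ 0.679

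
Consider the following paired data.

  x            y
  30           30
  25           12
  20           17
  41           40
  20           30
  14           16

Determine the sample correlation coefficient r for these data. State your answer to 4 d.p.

n = 6, Σx = 150, Σy = 145, Σx² = 4202, Σy² = 4089, Σxy = 4004
nΣxy − ΣxΣy = 24024 − 21750 = 2274
nΣx² − (Σx)² = 25212 − 22500 = 2712; nΣy² − (Σy)² = 24534 − 21025 = 3509
r = 2274 / √(2712 × 3509) = 2274 / 3084.8676 ≈ 0.7371

0.7371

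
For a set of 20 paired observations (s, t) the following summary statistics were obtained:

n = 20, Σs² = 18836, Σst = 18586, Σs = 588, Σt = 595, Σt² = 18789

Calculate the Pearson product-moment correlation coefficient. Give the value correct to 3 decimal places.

0.842

r = (nΣst − ΣsΣt) / √[(nΣs² − (Σs)²)(nΣt² − (Σt)²)]
Numerator: 20×18586 − 588×595 = 21860
Denominator: √[(376720 − 345744)(375780 − 354025)] = √[30976 × 21755] = 25959.2542
r = 21860 / 25959.2542 ≈ 0.842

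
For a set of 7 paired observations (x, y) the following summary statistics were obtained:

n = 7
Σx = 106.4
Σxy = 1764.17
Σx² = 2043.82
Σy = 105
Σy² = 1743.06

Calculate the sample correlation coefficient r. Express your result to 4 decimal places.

r = (nΣxy − ΣxΣy) / √[(nΣx² − (Σx)²)(nΣy² − (Σy)²)]
Numerator: 7×1764.17 − 106.4×105 = 1177.19
Denominator: √[(14306.74 − 11320.96)(12201.42 − 11025)] = √[2985.78 × 1176.42] = 1874.1748
r = 1177.19 / 1874.1748 ≈ 0.6281

0.6281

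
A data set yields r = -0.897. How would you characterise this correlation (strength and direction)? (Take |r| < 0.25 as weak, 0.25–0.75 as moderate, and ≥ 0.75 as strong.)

r = -0.897 < 0 so the relationship is negative.
|r| = 0.897, which falls in the strong range.

strong negative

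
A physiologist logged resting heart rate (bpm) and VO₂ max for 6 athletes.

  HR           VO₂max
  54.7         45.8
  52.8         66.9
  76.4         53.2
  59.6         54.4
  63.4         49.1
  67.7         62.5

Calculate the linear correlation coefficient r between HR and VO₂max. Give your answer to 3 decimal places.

n = 6, Σx = 374.6, Σy = 331.9, Σx² = 23771.9, Σy² = 18679.91, Σxy = 20688.49
nΣxy − ΣxΣy = 124130.94 − 124329.74 = -198.8
nΣx² − (Σx)² = 142631.4 − 140325.16 = 2306.24; nΣy² − (Σy)² = 112079.46 − 110157.61 = 1921.85
r = -198.8 / √(2306.24 × 1921.85) = -198.8 / 2105.2903 ≈ -0.094

-0.094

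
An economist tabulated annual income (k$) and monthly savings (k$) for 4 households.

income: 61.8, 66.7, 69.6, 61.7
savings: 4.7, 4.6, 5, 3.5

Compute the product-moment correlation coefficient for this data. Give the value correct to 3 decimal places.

n = 4, Σx = 259.8, Σy = 17.8, Σx² = 16919.18, Σy² = 80.5, Σxy = 1161.23
nΣxy − ΣxΣy = 4644.92 − 4624.44 = 20.48
nΣx² − (Σx)² = 67676.72 − 67496.04 = 180.68; nΣy² − (Σy)² = 322 − 316.84 = 5.16
r = 20.48 / √(180.68 × 5.16) = 20.48 / 30.5337 ≈ 0.671

0.671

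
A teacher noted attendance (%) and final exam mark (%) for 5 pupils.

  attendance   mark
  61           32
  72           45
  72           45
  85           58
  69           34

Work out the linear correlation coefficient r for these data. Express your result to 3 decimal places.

0.951

n = 5, Σx = 359, Σy = 214, Σx² = 26075, Σy² = 9594, Σxy = 15708
nΣxy − ΣxΣy = 78540 − 76826 = 1714
nΣx² − (Σx)² = 130375 − 128881 = 1494; nΣy² − (Σy)² = 47970 − 45796 = 2174
r = 1714 / √(1494 × 2174) = 1714 / 1802.2086 ≈ 0.951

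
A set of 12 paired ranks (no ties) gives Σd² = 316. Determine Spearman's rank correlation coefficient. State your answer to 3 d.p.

ρ = 1 − 6Σd² / [n(n²−1)] = 1 − 6×316 / (12×143)
  = 1 − 1896/1716 = 1 − 1.1049 ≈ -0.105

-0.105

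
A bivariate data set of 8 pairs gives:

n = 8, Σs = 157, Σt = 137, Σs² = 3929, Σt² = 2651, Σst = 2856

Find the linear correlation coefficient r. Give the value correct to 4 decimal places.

0.3292

r = (nΣst − ΣsΣt) / √[(nΣs² − (Σs)²)(nΣt² − (Σt)²)]
Numerator: 8×2856 − 157×137 = 1339
Denominator: √[(31432 − 24649)(21208 − 18769)] = √[6783 × 2439] = 4067.3993
r = 1339 / 4067.3993 ≈ 0.3292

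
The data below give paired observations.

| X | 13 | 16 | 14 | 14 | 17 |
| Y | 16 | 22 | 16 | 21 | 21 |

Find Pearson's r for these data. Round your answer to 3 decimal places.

n = 5, ΣX = 74, ΣY = 96, ΣX² = 1106, ΣY² = 1878, ΣXY = 1435
nΣXY − ΣXΣY = 7175 − 7104 = 71
nΣX² − (ΣX)² = 5530 − 5476 = 54; nΣY² − (ΣY)² = 9390 − 9216 = 174
r = 71 / √(54 × 174) = 71 / 96.9330 ≈ 0.732

0.732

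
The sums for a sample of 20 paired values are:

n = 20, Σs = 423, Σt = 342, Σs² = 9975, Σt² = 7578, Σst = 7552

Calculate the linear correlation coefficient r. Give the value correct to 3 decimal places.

r = (nΣst − ΣsΣt) / √[(nΣs² − (Σs)²)(nΣt² − (Σt)²)]
Numerator: 20×7552 − 423×342 = 6374
Denominator: √[(199500 − 178929)(151560 − 116964)] = √[20571 × 34596] = 26677.2247
r = 6374 / 26677.2247 ≈ 0.239

0.239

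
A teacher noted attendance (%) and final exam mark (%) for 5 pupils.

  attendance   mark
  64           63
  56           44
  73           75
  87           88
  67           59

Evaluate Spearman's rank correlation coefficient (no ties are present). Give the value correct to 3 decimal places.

Rank attendance: 2, 1, 4, 5, 3
Rank mark: 3, 1, 4, 5, 2
d = rank(attendance) − rank(mark): -1, 0, 0, 0, 1; Σd² = 2
ρ = 1 − 6Σd² / [n(n²−1)] = 1 − 6×2 / (5×24) = 1 − 12/120 ≈ 0.900

0.900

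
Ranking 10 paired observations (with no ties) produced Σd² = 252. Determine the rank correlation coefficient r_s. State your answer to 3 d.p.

ρ = 1 − 6Σd² / [n(n²−1)] = 1 − 6×252 / (10×99)
  = 1 − 1512/990 = 1 − 1.5273 ≈ -0.527

-0.527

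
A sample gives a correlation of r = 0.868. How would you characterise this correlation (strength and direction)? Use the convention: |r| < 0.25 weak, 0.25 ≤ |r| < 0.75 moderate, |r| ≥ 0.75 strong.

r = 0.868 > 0 so the relationship is positive.
|r| = 0.868, which falls in the strong range.

strong positive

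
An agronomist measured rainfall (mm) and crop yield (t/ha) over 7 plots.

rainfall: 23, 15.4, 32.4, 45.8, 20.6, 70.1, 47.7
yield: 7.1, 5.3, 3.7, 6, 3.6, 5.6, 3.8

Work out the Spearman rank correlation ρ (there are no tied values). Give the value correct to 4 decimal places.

0.2143

Rank rainfall: 3, 1, 4, 5, 2, 7, 6
Rank yield: 7, 4, 2, 6, 1, 5, 3
d = rank(rainfall) − rank(yield): -4, -3, 2, -1, 1, 2, 3; Σd² = 44
ρ = 1 − 6Σd² / [n(n²−1)] = 1 − 6×44 / (7×48) = 1 − 264/336 ≈ 0.2143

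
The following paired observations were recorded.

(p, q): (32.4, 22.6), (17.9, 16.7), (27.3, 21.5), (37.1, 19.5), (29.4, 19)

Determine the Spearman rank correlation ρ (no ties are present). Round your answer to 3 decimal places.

Rank p: 4, 1, 2, 5, 3
Rank q: 5, 1, 4, 3, 2
d = rank(p) − rank(q): -1, 0, -2, 2, 1; Σd² = 10
ρ = 1 − 6Σd² / [n(n²−1)] = 1 − 6×10 / (5×24) = 1 − 60/120 ≈ 0.500

0.500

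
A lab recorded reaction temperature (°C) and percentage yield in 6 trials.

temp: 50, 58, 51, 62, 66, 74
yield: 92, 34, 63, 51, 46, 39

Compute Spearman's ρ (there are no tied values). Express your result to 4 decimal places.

-0.6571

Rank temp: 1, 3, 2, 4, 5, 6
Rank yield: 6, 1, 5, 4, 3, 2
d = rank(temp) − rank(yield): -5, 2, -3, 0, 2, 4; Σd² = 58
ρ = 1 − 6Σd² / [n(n²−1)] = 1 − 6×58 / (6×35) = 1 − 348/210 ≈ -0.6571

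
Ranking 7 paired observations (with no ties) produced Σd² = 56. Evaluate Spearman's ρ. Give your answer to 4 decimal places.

ρ = 1 − 6Σd² / [n(n²−1)] = 1 − 6×56 / (7×48)
  = 1 − 336/336 = 1 − 1.00000 ≈ 0.0000

0.0000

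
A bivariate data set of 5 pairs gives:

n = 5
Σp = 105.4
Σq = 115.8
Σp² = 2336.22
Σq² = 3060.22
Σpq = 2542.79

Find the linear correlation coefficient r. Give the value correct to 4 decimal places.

0.4890

r = (nΣpq − ΣpΣq) / √[(nΣp² − (Σp)²)(nΣq² − (Σq)²)]
Numerator: 5×2542.79 − 105.4×115.8 = 508.63
Denominator: √[(11681.1 − 11109.16)(15301.1 − 13409.64)] = √[571.94 × 1891.46] = 1040.0969
r = 508.63 / 1040.0969 ≈ 0.4890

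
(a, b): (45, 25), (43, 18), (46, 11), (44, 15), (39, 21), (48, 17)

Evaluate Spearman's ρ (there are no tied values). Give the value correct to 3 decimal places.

-0.429

Rank a: 4, 2, 5, 3, 1, 6
Rank b: 6, 4, 1, 2, 5, 3
d = rank(a) − rank(b): -2, -2, 4, 1, -4, 3; Σd² = 50
ρ = 1 − 6Σd² / [n(n²−1)] = 1 − 6×50 / (6×35) = 1 − 300/210 ≈ -0.429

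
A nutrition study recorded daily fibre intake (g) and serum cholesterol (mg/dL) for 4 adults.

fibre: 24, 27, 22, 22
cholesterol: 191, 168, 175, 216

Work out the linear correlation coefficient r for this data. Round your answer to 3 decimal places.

-0.599

n = 4, Σx = 95, Σy = 750, Σx² = 2273, Σy² = 141986, Σxy = 17722
nΣxy − ΣxΣy = 70888 − 71250 = -362
nΣx² − (Σx)² = 9092 − 9025 = 67; nΣy² − (Σy)² = 567944 − 562500 = 5444
r = -362 / √(67 × 5444) = -362 / 603.9437 ≈ -0.599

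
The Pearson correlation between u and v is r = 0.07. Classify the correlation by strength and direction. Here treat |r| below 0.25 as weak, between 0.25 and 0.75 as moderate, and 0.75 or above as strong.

r = 0.07 > 0 so the relationship is positive.
|r| = 0.07, which falls in the weak range.

weak positive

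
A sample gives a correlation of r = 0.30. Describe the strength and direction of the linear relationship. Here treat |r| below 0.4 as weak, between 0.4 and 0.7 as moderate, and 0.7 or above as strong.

r = 0.30 > 0 so the relationship is positive.
|r| = 0.30, which falls in the weak range.

weak positive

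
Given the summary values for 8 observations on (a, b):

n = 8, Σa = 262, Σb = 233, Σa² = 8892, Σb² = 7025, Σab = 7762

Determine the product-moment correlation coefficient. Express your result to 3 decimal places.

r = (nΣab − ΣaΣb) / √[(nΣa² − (Σa)²)(nΣb² − (Σb)²)]
Numerator: 8×7762 − 262×233 = 1050
Denominator: √[(71136 − 68644)(56200 − 54289)] = √[2492 × 1911] = 2182.2493
r = 1050 / 2182.2493 ≈ 0.481

0.481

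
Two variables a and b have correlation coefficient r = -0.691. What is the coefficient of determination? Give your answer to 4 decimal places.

0.4775

r² = (-0.691)² = 0.4775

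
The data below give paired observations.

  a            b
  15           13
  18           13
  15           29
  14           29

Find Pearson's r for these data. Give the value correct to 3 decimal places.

-0.667

n = 4, Σa = 62, Σb = 84, Σa² = 970, Σb² = 2020, Σab = 1270
nΣab − ΣaΣb = 5080 − 5208 = -128
nΣa² − (Σa)² = 3880 − 3844 = 36; nΣb² − (Σb)² = 8080 − 7056 = 1024
r = -128 / √(36 × 1024) = -128 / 192.0000 ≈ -0.667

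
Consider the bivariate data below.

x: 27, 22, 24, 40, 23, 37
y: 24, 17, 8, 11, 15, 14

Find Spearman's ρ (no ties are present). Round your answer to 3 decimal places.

-0.371

Rank x: 4, 1, 3, 6, 2, 5
Rank y: 6, 5, 1, 2, 4, 3
d = rank(x) − rank(y): -2, -4, 2, 4, -2, 2; Σd² = 48
ρ = 1 − 6Σd² / [n(n²−1)] = 1 − 6×48 / (6×35) = 1 − 288/210 ≈ -0.371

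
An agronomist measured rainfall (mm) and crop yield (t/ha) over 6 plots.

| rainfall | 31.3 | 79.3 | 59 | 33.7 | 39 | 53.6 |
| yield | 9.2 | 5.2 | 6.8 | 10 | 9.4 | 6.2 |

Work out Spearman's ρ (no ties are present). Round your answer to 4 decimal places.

-0.7714

Rank rainfall: 1, 6, 5, 2, 3, 4
Rank yield: 4, 1, 3, 6, 5, 2
d = rank(rainfall) − rank(yield): -3, 5, 2, -4, -2, 2; Σd² = 62
ρ = 1 − 6Σd² / [n(n²−1)] = 1 − 6×62 / (6×35) = 1 − 372/210 ≈ -0.7714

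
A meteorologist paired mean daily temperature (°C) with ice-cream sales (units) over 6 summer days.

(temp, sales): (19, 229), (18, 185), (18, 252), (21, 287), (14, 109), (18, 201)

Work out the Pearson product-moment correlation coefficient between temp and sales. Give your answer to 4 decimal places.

0.9315

n = 6, Σx = 108, Σy = 1263, Σx² = 1970, Σy² = 284821, Σxy = 23388
nΣxy − ΣxΣy = 140328 − 136404 = 3924
nΣx² − (Σx)² = 11820 − 11664 = 156; nΣy² − (Σy)² = 1708926 − 1595169 = 113757
r = 3924 / √(156 × 113757) = 3924 / 4212.6111 ≈ 0.9315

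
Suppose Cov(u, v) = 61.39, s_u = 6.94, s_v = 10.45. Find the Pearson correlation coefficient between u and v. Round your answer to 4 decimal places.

r = Cov(u,v) / (s_u · s_v) = 61.39 / (6.94 × 10.45)
  = 61.39 / 72.5230 ≈ 0.8465

0.8465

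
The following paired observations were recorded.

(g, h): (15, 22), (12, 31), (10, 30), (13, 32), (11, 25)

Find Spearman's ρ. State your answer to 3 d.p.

Rank g: 5, 3, 1, 4, 2
Rank h: 1, 4, 3, 5, 2
d = rank(g) − rank(h): 4, -1, -2, -1, 0; Σd² = 22
ρ = 1 − 6Σd² / [n(n²−1)] = 1 − 6×22 / (5×24) = 1 − 132/120 ≈ -0.100

-0.100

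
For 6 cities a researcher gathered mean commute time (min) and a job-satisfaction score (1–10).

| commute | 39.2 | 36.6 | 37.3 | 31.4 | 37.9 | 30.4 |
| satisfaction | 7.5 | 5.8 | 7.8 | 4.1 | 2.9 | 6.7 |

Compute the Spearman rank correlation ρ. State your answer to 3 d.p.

0.143

Rank commute: 6, 3, 4, 2, 5, 1
Rank satisfaction: 5, 3, 6, 2, 1, 4
d = rank(commute) − rank(satisfaction): 1, 0, -2, 0, 4, -3; Σd² = 30
ρ = 1 − 6Σd² / [n(n²−1)] = 1 − 6×30 / (6×35) = 1 − 180/210 ≈ 0.143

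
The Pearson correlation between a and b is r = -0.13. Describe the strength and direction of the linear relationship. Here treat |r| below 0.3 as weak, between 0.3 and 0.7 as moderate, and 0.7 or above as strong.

r = -0.13 < 0 so the relationship is negative.
|r| = 0.13, which falls in the weak range.

weak negative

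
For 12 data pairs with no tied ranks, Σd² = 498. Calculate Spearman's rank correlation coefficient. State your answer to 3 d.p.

ρ = 1 − 6Σd² / [n(n²−1)] = 1 − 6×498 / (12×143)
  = 1 − 2988/1716 = 1 − 1.7413 ≈ -0.741

-0.741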